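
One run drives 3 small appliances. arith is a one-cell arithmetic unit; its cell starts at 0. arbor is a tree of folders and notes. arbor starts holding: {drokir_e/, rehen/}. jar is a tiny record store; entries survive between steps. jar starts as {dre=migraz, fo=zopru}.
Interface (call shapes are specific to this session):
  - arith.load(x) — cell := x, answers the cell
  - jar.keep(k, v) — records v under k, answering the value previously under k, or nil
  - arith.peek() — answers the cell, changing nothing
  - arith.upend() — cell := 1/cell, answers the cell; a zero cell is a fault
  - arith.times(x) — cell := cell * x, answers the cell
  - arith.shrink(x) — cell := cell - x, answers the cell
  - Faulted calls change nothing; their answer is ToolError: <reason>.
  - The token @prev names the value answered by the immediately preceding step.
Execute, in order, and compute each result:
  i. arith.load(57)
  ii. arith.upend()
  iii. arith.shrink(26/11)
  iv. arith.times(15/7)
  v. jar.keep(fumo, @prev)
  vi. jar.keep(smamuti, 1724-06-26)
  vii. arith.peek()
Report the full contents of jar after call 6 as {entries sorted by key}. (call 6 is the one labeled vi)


Then load on x='57', and see 57.
Then upend, and get 1/57.
I run shrink on x='26/11', and observe -1471/627.
I try times on x='15/7', and observe -7355/1463.
Then keep on k='fumo', v='@prev', yielding nil.
I invoke keep on k='smamuti', v='1724-06-26', → nil.
Invoking peek, and get -7355/1463.

Answer: {dre=migraz, fo=zopru, fumo=-7355/1463, smamuti=1724-06-26}


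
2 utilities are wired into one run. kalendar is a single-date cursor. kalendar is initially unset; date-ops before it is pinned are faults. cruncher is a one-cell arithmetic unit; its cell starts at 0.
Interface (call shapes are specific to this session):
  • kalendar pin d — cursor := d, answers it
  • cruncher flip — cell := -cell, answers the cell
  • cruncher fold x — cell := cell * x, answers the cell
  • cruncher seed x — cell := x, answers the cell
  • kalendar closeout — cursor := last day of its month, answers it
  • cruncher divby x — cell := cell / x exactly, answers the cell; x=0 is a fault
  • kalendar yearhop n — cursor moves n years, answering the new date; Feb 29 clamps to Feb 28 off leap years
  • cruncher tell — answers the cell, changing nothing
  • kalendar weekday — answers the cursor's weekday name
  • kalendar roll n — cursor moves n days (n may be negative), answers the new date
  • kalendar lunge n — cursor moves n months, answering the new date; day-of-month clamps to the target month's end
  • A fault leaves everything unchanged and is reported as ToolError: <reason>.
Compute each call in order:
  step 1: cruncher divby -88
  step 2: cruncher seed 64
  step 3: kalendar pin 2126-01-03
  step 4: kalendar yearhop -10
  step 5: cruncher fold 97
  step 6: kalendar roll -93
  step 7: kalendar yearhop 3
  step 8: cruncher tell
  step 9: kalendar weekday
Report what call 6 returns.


Next I call cruncher divby(x→-88), — result: 0.
Now I run cruncher seed(x→64), — result: 64.
Invoking kalendar pin(d→2126-01-03), and observe 2126-01-03.
Using kalendar yearhop(n→-10), and see 2116-01-03.
Calling cruncher fold(x→97), giving 6208.
I use kalendar roll(n→-93), → 2115-10-02.
Next I call kalendar yearhop(n→3), — result: 2118-10-02.
Invoking cruncher tell, yielding 6208.
Using kalendar weekday, and see Sunday.

Answer: 2115-10-02


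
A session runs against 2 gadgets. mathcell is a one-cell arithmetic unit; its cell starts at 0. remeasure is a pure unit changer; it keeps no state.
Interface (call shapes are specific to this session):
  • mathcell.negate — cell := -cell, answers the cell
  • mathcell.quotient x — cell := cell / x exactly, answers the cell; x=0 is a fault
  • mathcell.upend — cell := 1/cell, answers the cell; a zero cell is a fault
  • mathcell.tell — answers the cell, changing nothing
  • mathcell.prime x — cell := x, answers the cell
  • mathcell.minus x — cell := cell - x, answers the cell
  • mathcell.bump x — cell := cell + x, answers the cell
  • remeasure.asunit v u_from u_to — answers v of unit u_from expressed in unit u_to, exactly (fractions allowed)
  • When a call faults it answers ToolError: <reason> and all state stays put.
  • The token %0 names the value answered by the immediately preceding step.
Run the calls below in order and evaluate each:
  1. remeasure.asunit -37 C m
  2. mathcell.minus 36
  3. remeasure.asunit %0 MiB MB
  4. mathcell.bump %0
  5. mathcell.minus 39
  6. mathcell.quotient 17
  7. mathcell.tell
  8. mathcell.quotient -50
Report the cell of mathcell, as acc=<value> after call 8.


·→ remeasure.asunit(-37, C, m)
·← ToolError: incompatible units
·→ mathcell.minus(36)
·← -36
·→ remeasure.asunit(%0, MiB, MB)
·← -589824/15625
·→ mathcell.bump(%0)
·← -1152324/15625
·→ mathcell.minus(39)
·← -1761699/15625
·→ mathcell.quotient(17)
·← -1761699/265625
·→ mathcell.tell()
·← -1761699/265625
·→ mathcell.quotient(-50)
·← 1761699/13281250

Answer: acc=1761699/13281250


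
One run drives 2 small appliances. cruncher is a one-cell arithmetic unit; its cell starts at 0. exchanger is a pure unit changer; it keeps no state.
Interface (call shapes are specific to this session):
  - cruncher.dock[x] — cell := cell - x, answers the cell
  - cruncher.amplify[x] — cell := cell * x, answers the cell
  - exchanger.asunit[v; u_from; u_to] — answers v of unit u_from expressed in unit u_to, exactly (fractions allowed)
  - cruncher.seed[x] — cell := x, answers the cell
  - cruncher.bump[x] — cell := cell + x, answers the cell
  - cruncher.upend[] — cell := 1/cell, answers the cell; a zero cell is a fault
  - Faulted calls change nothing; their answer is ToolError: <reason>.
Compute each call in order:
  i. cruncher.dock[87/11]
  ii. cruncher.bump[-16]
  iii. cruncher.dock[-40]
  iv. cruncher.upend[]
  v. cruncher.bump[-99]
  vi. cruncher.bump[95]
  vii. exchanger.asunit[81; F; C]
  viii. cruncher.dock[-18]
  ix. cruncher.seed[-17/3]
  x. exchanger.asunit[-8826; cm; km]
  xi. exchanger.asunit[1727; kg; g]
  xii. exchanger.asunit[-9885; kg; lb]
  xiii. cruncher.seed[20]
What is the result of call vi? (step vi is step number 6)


Answer: -697/177

Derivation:
# 1. cruncher.dock(x: 87/11) -> -87/11
# 2. cruncher.bump(x: -16) -> -263/11
# 3. cruncher.dock(x: -40) -> 177/11
# 4. cruncher.upend() -> 11/177
# 5. cruncher.bump(x: -99) -> -17512/177
# 6. cruncher.bump(x: 95) -> -697/177
# 7. exchanger.asunit(v: 81, u_from: F, u_to: C) -> 245/9
# 8. cruncher.dock(x: -18) -> 2489/177
# 9. cruncher.seed(x: -17/3) -> -17/3
# 10. exchanger.asunit(v: -8826, u_from: cm, u_to: km) -> -4413/50000
# 11. exchanger.asunit(v: 1727, u_from: kg, u_to: g) -> 1727000
# 12. exchanger.asunit(v: -9885, u_from: kg, u_to: lb) -> -988500000000/45359237
# 13. cruncher.seed(x: 20) -> 20


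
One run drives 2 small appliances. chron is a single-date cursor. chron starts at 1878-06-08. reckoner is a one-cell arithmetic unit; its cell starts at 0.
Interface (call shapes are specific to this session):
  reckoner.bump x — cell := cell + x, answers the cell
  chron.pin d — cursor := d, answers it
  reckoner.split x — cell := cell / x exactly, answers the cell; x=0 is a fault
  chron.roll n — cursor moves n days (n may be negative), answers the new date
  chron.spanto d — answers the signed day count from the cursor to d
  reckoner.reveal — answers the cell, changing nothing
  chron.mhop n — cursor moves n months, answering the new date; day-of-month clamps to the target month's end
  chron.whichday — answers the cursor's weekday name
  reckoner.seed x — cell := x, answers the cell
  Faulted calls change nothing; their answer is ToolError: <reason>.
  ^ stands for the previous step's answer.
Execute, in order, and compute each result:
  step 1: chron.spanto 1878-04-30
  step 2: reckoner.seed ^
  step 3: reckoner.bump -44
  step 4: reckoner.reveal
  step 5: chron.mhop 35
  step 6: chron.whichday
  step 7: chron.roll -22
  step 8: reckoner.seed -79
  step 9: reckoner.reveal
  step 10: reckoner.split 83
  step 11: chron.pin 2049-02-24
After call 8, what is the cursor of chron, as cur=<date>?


·→ spanto(d='1878-04-30')
·← -39
·→ seed(x='^')
·← -39
·→ bump(x='-44')
·← -83
·→ reveal()
·← -83
·→ mhop(n='35')
·← 1881-05-08
·→ whichday()
·← Sunday
·→ roll(n='-22')
·← 1881-04-16
·→ seed(x='-79')
·← -79
·→ reveal()
·← -79
·→ split(x='83')
·← -79/83
·→ pin(d='2049-02-24')
·← 2049-02-24

Answer: cur=1881-04-16


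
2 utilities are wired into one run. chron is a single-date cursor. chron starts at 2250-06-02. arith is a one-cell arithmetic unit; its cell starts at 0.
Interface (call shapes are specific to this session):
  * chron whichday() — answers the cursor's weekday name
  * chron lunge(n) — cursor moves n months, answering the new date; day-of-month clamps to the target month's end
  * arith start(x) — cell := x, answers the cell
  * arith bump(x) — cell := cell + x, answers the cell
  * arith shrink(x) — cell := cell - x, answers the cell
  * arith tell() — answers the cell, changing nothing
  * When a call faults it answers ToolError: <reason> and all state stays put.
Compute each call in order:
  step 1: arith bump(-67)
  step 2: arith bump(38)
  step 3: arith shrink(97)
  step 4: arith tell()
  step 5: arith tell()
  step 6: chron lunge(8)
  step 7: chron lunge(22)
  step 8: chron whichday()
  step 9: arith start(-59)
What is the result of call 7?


Answer: 2252-12-02

Derivation:
! arith bump(x→-67) => -67
! arith bump(x→38) => -29
! arith shrink(x→97) => -126
! arith tell() => -126
! arith tell() => -126
! chron lunge(n→8) => 2251-02-02
! chron lunge(n→22) => 2252-12-02
! chron whichday() => Thursday
! arith start(x→-59) => -59


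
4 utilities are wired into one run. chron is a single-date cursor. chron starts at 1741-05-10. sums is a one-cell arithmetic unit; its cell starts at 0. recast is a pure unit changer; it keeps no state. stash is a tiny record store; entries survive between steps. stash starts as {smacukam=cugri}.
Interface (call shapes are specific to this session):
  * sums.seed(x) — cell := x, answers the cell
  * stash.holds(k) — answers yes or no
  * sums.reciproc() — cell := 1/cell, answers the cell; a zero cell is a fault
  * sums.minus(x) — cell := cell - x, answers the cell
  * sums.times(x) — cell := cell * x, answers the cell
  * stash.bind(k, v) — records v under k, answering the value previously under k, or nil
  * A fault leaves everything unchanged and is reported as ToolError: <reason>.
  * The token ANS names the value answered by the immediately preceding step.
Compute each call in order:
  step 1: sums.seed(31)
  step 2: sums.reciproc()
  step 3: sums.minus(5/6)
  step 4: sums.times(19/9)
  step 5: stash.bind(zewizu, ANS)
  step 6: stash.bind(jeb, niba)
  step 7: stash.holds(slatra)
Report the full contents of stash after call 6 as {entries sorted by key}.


Answer: {jeb=niba, smacukam=cugri, zewizu=-2831/1674}

Derivation:
I run seed using x=31, yielding 31.
Using reciproc(), and see 1/31.
I call minus using x=5/6, which returns -149/186.
I call times using x=19/9, yielding -2831/1674.
I call bind using k=zewizu, v=ANS, and observe nil.
I call bind using k=jeb, v=niba, and see nil.
Now I run holds using k=slatra, and observe no.


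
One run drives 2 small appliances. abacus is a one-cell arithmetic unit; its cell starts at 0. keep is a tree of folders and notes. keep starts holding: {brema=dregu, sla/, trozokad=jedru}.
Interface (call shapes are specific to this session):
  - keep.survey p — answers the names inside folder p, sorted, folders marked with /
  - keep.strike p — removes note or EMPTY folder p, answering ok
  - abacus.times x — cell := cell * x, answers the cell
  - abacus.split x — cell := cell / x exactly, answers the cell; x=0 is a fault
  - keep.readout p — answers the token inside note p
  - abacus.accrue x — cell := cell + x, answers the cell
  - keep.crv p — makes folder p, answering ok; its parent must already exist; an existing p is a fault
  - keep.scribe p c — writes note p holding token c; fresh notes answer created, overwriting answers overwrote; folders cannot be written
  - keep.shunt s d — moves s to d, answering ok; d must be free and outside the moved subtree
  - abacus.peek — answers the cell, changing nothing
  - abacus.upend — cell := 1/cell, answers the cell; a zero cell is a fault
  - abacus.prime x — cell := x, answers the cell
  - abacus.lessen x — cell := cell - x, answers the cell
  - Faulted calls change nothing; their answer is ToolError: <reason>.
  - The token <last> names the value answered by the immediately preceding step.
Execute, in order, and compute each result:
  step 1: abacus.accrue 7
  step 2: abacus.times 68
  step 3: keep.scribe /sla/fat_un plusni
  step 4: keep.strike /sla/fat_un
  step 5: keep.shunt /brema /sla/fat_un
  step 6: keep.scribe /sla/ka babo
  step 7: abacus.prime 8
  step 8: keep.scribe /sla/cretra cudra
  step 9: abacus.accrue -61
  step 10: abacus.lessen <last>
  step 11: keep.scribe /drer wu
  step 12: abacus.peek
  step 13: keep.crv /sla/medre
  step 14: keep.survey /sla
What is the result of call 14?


Then abacus.accrue on x='7': 7.
I run abacus.times on x='68', yielding 476.
I use keep.scribe on p='/sla/fat_un', c='plusni', giving created.
Next I call keep.strike on p='/sla/fat_un', which returns ok.
Invoking keep.shunt on s='/brema', d='/sla/fat_un', giving ok.
Calling keep.scribe on p='/sla/ka', c='babo', giving created.
I try abacus.prime on x='8', and see 8.
I use keep.scribe on p='/sla/cretra', c='cudra', giving created.
Then abacus.accrue on x='-61', — result: -53.
I call abacus.lessen on x='<last>': 0.
I use keep.scribe on p='/drer', c='wu', giving created.
I run abacus.peek, — result: 0.
I use keep.crv on p='/sla/medre', yielding ok.
Calling keep.survey on p='/sla', — result: [cretra, fat_un, ka, medre/].

Answer: [cretra, fat_un, ka, medre/]


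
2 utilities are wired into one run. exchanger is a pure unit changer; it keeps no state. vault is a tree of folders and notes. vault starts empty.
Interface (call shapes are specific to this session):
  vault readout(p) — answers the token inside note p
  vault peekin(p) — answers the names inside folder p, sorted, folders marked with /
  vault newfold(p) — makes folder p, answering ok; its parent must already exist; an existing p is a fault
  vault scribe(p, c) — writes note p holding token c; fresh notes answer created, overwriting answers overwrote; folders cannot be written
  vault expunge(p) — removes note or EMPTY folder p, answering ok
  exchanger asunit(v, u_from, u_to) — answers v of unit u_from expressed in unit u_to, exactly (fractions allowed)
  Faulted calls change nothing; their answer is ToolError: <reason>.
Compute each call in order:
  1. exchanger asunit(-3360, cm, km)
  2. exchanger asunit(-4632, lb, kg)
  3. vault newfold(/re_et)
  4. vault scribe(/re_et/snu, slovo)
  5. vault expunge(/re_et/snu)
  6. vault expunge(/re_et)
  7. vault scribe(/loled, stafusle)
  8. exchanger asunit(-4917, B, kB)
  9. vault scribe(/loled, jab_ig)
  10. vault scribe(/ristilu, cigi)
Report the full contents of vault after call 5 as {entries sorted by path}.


CALL exchanger asunit[v→-3360; u_from→cm; u_to→km]
RET  -21/625
CALL exchanger asunit[v→-4632; u_from→lb; u_to→kg]
RET  -26262998223/12500000
CALL vault newfold[p→/re_et]
RET  ok
CALL vault scribe[p→/re_et/snu; c→slovo]
RET  created
CALL vault expunge[p→/re_et/snu]
RET  ok
CALL vault expunge[p→/re_et]
RET  ok
CALL vault scribe[p→/loled; c→stafusle]
RET  created
CALL exchanger asunit[v→-4917; u_from→B; u_to→kB]
RET  -4917/1000
CALL vault scribe[p→/loled; c→jab_ig]
RET  overwrote
CALL vault scribe[p→/ristilu; c→cigi]
RET  created

Answer: {re_et/}


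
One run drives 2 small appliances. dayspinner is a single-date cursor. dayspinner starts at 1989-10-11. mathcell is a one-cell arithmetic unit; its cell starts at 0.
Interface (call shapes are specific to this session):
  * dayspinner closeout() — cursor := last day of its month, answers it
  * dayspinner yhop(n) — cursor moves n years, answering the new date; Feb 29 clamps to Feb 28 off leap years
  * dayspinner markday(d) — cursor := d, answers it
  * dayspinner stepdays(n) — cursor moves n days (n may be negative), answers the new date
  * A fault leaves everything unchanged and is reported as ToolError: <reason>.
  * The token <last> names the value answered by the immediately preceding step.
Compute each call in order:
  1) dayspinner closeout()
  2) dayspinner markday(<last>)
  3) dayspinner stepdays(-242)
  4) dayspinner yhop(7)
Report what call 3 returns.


Answer: 1989-03-03

Derivation:
% dayspinner closeout
[out] 1989-10-31
% dayspinner markday d=<last>
[out] 1989-10-31
% dayspinner stepdays n=-242
[out] 1989-03-03
% dayspinner yhop n=7
[out] 1996-03-03


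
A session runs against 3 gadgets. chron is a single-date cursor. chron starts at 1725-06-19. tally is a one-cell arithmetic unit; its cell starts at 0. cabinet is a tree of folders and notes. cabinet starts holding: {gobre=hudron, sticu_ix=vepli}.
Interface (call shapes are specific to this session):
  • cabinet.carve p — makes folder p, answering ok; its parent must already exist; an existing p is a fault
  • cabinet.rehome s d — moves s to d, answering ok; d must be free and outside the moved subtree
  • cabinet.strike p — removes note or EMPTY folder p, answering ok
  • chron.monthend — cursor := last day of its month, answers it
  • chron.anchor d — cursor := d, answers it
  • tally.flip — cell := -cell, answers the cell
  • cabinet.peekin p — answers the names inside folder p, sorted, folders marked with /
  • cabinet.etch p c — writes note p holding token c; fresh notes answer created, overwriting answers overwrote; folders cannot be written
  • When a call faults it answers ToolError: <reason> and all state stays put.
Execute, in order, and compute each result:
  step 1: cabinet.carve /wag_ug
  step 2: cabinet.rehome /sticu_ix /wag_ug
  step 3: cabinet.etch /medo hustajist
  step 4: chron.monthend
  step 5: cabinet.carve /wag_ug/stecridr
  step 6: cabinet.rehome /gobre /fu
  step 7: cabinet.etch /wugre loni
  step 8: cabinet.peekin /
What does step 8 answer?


// carve(p='/wag_ug') ~> ok
// rehome(s='/sticu_ix', d='/wag_ug') ~> ToolError: exists
// etch(p='/medo', c='hustajist') ~> created
// monthend() ~> 1725-06-30
// carve(p='/wag_ug/stecridr') ~> ok
// rehome(s='/gobre', d='/fu') ~> ok
// etch(p='/wugre', c='loni') ~> created
// peekin(p='/') ~> [fu, medo, sticu_ix, wag_ug/, wugre]

Answer: [fu, medo, sticu_ix, wag_ug/, wugre]


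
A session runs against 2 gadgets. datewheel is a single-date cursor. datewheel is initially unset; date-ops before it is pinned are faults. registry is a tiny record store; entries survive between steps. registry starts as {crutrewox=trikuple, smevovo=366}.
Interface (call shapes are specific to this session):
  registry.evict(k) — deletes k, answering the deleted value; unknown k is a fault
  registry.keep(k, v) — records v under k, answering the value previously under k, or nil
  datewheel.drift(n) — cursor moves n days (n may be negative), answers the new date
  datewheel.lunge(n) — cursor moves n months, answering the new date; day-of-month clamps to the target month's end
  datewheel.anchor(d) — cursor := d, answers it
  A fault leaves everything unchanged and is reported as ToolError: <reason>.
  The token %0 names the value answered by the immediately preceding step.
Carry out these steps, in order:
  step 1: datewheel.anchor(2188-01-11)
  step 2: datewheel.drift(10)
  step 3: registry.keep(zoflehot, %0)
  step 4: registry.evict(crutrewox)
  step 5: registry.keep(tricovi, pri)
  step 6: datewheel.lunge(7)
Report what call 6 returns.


# 1. anchor(2188-01-11) == 2188-01-11
# 2. drift(10) == 2188-01-21
# 3. keep(zoflehot, %0) == nil
# 4. evict(crutrewox) == trikuple
# 5. keep(tricovi, pri) == nil
# 6. lunge(7) == 2188-08-21

Answer: 2188-08-21


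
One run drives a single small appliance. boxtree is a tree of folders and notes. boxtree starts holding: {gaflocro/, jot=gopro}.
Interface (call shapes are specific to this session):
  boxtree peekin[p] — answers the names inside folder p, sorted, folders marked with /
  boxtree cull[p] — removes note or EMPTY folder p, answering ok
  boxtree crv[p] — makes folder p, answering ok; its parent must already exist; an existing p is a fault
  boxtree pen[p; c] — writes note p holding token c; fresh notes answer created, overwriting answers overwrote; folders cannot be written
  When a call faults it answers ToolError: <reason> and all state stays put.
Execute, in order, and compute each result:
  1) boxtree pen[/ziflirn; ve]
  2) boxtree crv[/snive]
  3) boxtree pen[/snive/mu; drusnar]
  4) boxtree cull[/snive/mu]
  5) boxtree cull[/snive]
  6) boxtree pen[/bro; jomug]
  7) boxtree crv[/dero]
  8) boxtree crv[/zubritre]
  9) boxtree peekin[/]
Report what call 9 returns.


Answer: [bro, dero/, gaflocro/, jot, ziflirn, zubritre/]

Derivation:
>>> boxtree pen /ziflirn ve
[out] created
>>> boxtree crv /snive
[out] ok
>>> boxtree pen /snive/mu drusnar
[out] created
>>> boxtree cull /snive/mu
[out] ok
>>> boxtree cull /snive
[out] ok
>>> boxtree pen /bro jomug
[out] created
>>> boxtree crv /dero
[out] ok
>>> boxtree crv /zubritre
[out] ok
>>> boxtree peekin /
[out] [bro, dero/, gaflocro/, jot, ziflirn, zubritre/]


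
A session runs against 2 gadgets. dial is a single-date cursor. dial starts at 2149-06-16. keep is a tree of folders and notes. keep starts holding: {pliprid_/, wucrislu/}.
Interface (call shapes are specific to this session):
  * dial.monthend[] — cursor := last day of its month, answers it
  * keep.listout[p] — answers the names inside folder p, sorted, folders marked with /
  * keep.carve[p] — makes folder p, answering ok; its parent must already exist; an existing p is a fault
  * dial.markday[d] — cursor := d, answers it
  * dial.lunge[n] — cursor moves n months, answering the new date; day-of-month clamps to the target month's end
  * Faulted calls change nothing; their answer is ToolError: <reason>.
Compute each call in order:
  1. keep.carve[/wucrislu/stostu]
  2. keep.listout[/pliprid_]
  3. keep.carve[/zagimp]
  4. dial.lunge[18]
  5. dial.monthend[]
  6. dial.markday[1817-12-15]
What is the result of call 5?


! 1. carve(p→/wucrislu/stostu) -> ok
! 2. listout(p→/pliprid_) -> []
! 3. carve(p→/zagimp) -> ok
! 4. lunge(n→18) -> 2150-12-16
! 5. monthend() -> 2150-12-31
! 6. markday(d→1817-12-15) -> 1817-12-15

Answer: 2150-12-31


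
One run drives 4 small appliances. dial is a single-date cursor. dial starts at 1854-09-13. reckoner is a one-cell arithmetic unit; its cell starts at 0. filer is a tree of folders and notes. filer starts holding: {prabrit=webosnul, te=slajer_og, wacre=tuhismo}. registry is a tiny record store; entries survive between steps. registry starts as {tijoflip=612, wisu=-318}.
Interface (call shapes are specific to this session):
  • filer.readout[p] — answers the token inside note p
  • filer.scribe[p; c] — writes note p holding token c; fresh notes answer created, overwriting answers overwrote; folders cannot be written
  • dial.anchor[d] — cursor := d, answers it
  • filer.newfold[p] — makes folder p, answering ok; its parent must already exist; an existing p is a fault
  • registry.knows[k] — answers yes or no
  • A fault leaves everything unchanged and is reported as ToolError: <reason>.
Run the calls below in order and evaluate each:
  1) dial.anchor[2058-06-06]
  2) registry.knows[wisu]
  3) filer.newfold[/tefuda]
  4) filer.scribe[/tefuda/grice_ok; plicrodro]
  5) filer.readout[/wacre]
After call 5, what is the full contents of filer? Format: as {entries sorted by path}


Using dial.anchor with d='2058-06-06', giving 2058-06-06.
I run registry.knows with k='wisu', → yes.
I use filer.newfold with p='/tefuda', → ok.
I try filer.scribe with p='/tefuda/grice_ok', c='plicrodro', and observe created.
Calling filer.readout with p='/wacre', and get tuhismo.

Answer: {prabrit=webosnul, te=slajer_og, tefuda/, tefuda/grice_ok=plicrodro, wacre=tuhismo}


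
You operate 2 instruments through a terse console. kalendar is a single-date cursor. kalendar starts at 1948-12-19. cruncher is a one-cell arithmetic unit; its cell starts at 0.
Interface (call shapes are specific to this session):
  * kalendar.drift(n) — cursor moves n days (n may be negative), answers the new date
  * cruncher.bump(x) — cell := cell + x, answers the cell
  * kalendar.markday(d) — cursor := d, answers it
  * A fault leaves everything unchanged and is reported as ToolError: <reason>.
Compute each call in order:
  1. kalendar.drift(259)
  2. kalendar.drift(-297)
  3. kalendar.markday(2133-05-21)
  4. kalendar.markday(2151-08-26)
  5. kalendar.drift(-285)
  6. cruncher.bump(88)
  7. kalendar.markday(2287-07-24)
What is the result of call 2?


I try kalendar.drift using n=259, yielding 1949-09-04.
I try kalendar.drift using n=-297, → 1948-11-11.
Using kalendar.markday using d=2133-05-21, and get 2133-05-21.
I try kalendar.markday using d=2151-08-26, yielding 2151-08-26.
I invoke kalendar.drift using n=-285, → 2150-11-14.
Using cruncher.bump using x=88, — result: 88.
Now I run kalendar.markday using d=2287-07-24, giving 2287-07-24.

Answer: 1948-11-11


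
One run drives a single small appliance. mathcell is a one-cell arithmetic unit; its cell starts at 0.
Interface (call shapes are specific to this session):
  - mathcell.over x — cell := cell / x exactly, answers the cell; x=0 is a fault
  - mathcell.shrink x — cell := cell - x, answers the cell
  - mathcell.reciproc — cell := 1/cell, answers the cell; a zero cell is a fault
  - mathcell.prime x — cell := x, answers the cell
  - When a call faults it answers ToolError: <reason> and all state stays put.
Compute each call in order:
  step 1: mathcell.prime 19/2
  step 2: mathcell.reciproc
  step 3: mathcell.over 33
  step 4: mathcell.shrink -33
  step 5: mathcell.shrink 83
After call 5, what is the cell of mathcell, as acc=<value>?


Do: mathcell.prime[x: 19/2]
See: 19/2
Do: mathcell.reciproc[]
See: 2/19
Do: mathcell.over[x: 33]
See: 2/627
Do: mathcell.shrink[x: -33]
See: 20693/627
Do: mathcell.shrink[x: 83]
See: -31348/627

Answer: acc=-31348/627


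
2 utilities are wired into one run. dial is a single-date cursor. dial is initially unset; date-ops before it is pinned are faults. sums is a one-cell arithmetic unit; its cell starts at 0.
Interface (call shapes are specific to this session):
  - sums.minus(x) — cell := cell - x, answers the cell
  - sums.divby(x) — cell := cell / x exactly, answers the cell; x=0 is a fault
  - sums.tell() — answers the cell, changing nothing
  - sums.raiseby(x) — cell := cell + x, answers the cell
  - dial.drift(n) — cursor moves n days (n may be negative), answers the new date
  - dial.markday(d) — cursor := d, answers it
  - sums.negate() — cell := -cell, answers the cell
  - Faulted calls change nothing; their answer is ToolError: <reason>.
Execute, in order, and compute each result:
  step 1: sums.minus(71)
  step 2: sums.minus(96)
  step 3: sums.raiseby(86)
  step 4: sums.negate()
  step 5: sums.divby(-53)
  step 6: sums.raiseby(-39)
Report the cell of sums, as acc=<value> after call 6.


Do: minus[x→71]
See: -71
Do: minus[x→96]
See: -167
Do: raiseby[x→86]
See: -81
Do: negate[]
See: 81
Do: divby[x→-53]
See: -81/53
Do: raiseby[x→-39]
See: -2148/53

Answer: acc=-2148/53


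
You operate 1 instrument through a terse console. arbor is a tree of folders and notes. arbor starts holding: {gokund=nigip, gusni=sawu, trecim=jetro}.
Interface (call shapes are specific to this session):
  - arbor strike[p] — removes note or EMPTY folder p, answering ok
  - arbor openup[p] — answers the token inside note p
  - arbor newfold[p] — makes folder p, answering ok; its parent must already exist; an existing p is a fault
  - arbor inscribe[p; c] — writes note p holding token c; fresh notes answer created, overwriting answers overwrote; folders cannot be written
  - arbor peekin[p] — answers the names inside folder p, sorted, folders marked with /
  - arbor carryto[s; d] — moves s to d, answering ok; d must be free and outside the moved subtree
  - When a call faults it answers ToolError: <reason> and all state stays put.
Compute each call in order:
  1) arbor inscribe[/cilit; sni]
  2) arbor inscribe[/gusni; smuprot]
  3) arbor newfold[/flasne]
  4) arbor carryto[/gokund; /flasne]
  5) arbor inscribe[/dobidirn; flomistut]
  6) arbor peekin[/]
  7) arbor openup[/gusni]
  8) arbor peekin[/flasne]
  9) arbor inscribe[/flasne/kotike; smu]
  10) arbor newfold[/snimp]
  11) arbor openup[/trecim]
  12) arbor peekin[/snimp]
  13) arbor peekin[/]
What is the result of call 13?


Answer: [cilit, dobidirn, flasne/, gokund, gusni, snimp/, trecim]

Derivation:
CALL arbor inscribe[p='/cilit'; c='sni']
RET  created
CALL arbor inscribe[p='/gusni'; c='smuprot']
RET  overwrote
CALL arbor newfold[p='/flasne']
RET  ok
CALL arbor carryto[s='/gokund'; d='/flasne']
RET  ToolError: exists
CALL arbor inscribe[p='/dobidirn'; c='flomistut']
RET  created
CALL arbor peekin[p='/']
RET  [cilit, dobidirn, flasne/, gokund, gusni, trecim]
CALL arbor openup[p='/gusni']
RET  smuprot
CALL arbor peekin[p='/flasne']
RET  []
CALL arbor inscribe[p='/flasne/kotike'; c='smu']
RET  created
CALL arbor newfold[p='/snimp']
RET  ok
CALL arbor openup[p='/trecim']
RET  jetro
CALL arbor peekin[p='/snimp']
RET  []
CALL arbor peekin[p='/']
RET  [cilit, dobidirn, flasne/, gokund, gusni, snimp/, trecim]


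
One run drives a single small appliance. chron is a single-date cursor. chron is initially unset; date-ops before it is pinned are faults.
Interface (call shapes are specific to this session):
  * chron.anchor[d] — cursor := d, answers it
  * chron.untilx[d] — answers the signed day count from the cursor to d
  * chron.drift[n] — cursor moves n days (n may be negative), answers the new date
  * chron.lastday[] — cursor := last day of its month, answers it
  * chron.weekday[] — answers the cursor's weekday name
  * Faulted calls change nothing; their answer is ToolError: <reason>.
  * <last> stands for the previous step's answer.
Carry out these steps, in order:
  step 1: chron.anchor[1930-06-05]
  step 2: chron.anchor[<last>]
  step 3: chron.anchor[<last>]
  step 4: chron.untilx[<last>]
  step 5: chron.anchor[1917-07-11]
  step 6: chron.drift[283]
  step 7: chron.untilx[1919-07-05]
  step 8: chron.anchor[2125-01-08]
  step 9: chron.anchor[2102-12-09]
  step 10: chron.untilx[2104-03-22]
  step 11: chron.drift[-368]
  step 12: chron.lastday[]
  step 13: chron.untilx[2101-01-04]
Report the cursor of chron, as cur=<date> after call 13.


Answer: cur=2101-12-31

Derivation:
>>> chron.anchor d='1930-06-05'
[out] 1930-06-05
>>> chron.anchor d='<last>'
[out] 1930-06-05
>>> chron.anchor d='<last>'
[out] 1930-06-05
>>> chron.untilx d='<last>'
[out] 0
>>> chron.anchor d='1917-07-11'
[out] 1917-07-11
>>> chron.drift n='283'
[out] 1918-04-20
>>> chron.untilx d='1919-07-05'
[out] 441
>>> chron.anchor d='2125-01-08'
[out] 2125-01-08
>>> chron.anchor d='2102-12-09'
[out] 2102-12-09
>>> chron.untilx d='2104-03-22'
[out] 469
>>> chron.drift n='-368'
[out] 2101-12-06
>>> chron.lastday
[out] 2101-12-31
>>> chron.untilx d='2101-01-04'
[out] -361


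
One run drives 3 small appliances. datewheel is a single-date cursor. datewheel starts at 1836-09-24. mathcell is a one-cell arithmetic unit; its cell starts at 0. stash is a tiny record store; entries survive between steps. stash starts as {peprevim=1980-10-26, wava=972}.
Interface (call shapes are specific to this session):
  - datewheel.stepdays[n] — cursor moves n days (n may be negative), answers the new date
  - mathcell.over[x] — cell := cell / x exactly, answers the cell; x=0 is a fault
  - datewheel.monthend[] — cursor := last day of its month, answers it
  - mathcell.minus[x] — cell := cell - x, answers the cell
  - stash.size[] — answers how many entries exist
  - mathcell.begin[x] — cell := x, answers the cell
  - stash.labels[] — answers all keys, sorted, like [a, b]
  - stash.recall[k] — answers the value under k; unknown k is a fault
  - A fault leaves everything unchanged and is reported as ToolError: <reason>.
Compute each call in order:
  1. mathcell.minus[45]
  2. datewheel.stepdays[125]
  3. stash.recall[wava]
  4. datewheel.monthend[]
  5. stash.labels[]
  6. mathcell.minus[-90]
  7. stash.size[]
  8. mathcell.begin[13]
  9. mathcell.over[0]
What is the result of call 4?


Answer: 1837-01-31

Derivation:
! mathcell.minus(45) == -45
! datewheel.stepdays(125) == 1837-01-27
! stash.recall(wava) == 972
! datewheel.monthend() == 1837-01-31
! stash.labels() == [peprevim, wava]
! mathcell.minus(-90) == 45
! stash.size() == 2
! mathcell.begin(13) == 13
! mathcell.over(0) == ToolError: division by zero


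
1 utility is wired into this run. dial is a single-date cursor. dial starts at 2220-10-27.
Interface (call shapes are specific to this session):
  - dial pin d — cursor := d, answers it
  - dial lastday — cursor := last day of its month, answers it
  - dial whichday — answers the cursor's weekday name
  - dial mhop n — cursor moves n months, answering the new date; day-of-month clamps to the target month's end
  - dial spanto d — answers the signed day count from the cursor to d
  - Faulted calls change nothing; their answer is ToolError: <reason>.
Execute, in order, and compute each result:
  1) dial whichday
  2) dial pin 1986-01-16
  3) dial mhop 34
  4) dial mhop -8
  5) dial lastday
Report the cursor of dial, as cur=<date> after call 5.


Answer: cur=1988-03-31

Derivation:
! dial whichday() ~> Friday
! dial pin(d=1986-01-16) ~> 1986-01-16
! dial mhop(n=34) ~> 1988-11-16
! dial mhop(n=-8) ~> 1988-03-16
! dial lastday() ~> 1988-03-31


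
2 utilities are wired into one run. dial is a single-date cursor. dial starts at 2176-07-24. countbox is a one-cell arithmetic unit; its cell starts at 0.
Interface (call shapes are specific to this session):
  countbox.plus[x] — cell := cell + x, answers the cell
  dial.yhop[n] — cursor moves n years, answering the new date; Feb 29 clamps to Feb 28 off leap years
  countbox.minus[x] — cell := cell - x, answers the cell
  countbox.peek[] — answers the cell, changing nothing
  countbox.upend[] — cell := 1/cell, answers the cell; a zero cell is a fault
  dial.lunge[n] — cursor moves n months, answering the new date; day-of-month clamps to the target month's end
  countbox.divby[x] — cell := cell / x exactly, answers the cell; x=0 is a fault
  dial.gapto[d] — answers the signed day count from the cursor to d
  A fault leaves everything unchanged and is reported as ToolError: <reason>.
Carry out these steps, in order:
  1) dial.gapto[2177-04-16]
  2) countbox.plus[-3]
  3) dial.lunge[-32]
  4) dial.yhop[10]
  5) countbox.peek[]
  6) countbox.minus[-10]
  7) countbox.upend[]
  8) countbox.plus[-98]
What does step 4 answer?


Answer: 2183-11-24

Derivation:
==> gapto(d='2177-04-16')
<== 266
==> plus(x='-3')
<== -3
==> lunge(n='-32')
<== 2173-11-24
==> yhop(n='10')
<== 2183-11-24
==> peek()
<== -3
==> minus(x='-10')
<== 7
==> upend()
<== 1/7
==> plus(x='-98')
<== -685/7


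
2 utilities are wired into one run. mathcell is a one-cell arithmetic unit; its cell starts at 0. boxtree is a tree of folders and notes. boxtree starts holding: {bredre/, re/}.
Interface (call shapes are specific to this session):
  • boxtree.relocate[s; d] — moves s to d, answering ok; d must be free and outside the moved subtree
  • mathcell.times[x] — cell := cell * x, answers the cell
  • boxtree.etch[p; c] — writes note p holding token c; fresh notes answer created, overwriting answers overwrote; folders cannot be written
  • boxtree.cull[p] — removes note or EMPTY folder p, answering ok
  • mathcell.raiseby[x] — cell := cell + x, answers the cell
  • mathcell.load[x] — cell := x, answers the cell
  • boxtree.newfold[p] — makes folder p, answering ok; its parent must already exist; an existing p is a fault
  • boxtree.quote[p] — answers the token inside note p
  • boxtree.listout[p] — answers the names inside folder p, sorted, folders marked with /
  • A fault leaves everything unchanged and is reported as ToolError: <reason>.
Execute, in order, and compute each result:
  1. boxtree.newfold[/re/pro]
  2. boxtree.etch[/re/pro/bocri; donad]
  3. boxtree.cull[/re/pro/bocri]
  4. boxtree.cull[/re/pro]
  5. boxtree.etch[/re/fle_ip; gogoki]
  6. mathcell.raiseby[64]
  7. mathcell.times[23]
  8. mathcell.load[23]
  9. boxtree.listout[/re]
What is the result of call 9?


% boxtree.newfold(p='/re/pro') == ok
% boxtree.etch(p='/re/pro/bocri', c='donad') == created
% boxtree.cull(p='/re/pro/bocri') == ok
% boxtree.cull(p='/re/pro') == ok
% boxtree.etch(p='/re/fle_ip', c='gogoki') == created
% mathcell.raiseby(x='64') == 64
% mathcell.times(x='23') == 1472
% mathcell.load(x='23') == 23
% boxtree.listout(p='/re') == [fle_ip]

Answer: [fle_ip]


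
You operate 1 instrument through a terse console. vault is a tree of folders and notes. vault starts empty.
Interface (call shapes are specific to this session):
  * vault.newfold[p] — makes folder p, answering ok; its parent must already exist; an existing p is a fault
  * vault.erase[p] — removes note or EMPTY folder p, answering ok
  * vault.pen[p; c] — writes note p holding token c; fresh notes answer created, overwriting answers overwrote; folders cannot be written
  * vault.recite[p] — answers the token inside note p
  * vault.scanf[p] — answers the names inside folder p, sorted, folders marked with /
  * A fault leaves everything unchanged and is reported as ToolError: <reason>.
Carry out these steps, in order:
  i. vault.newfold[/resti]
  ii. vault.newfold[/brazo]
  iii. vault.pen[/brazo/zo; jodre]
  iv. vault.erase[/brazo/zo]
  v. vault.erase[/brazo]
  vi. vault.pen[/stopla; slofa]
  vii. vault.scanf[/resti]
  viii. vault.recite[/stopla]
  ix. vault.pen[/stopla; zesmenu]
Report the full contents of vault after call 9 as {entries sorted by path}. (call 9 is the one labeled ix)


Answer: {resti/, stopla=zesmenu}

Derivation:
Then vault.newfold on p='/resti', yielding ok.
Invoking vault.newfold on p='/brazo', — result: ok.
Then vault.pen on p='/brazo/zo', c='jodre', and observe created.
Now I run vault.erase on p='/brazo/zo', and observe ok.
I call vault.erase on p='/brazo', → ok.
Then vault.pen on p='/stopla', c='slofa', and observe created.
I try vault.scanf on p='/resti', and get [].
I invoke vault.recite on p='/stopla', → slofa.
Calling vault.pen on p='/stopla', c='zesmenu', which returns overwrote.


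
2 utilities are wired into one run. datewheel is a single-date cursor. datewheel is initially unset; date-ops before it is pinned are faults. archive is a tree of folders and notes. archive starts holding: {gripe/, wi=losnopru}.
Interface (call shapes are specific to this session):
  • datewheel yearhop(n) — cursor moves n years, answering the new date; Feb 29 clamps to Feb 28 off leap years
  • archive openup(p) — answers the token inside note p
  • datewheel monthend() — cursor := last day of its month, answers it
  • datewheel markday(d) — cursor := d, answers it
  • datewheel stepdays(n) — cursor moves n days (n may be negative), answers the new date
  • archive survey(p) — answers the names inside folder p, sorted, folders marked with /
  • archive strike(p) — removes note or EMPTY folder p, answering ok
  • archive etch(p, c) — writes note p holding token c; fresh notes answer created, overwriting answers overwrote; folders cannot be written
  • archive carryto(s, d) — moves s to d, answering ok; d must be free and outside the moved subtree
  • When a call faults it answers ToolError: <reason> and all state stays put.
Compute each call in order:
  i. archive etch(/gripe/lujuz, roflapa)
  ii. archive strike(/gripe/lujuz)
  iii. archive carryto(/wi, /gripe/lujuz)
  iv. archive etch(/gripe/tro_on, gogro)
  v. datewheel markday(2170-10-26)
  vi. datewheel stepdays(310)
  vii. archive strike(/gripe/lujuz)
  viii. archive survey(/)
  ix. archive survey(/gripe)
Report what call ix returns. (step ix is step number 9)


$ archive etch p→/gripe/lujuz c→roflapa
= created
$ archive strike p→/gripe/lujuz
= ok
$ archive carryto s→/wi d→/gripe/lujuz
= ok
$ archive etch p→/gripe/tro_on c→gogro
= created
$ datewheel markday d→2170-10-26
= 2170-10-26
$ datewheel stepdays n→310
= 2171-09-01
$ archive strike p→/gripe/lujuz
= ok
$ archive survey p→/
= [gripe/]
$ archive survey p→/gripe
= [tro_on]

Answer: [tro_on]
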